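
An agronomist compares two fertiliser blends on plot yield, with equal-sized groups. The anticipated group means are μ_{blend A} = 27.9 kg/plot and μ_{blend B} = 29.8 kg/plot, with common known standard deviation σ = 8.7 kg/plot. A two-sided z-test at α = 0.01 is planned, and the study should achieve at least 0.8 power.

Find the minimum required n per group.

n = 490 per group

Standardized effect: d = |μ_{blend A} − μ_{blend B}| / σ = |27.9 − 29.8| / 8.7 = 0.2184
For power 0.8 need Φ(δ − z_{0.005}) = 0.8, so δ = z_{0.005} + z_{0.20} = 2.576 + 0.842 = 3.417.
(For δ > 0 the lower-tail rejection region contributes negligibly to power, so the one-term inversion is standard.)
δ = d·√(n/2) ⇒ n = 2(δ/d)² = 2 × (3.417 / 0.2184)² = 489.74.
Rounding up, n = 490 per group.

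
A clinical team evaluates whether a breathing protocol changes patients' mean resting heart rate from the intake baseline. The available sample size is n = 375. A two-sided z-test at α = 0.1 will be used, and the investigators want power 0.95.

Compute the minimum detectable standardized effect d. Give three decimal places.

d ≈ 0.170

Required noncentrality: δ = z_{0.05} + z_{0.05} = 1.645 + 1.645 = 3.290.
(The second rejection-region term Φ(−δ − z_{α/2}) is negligible and dropped.)
δ = d·√n ⇒ d = δ/√n = 3.290/√375 = 0.1699.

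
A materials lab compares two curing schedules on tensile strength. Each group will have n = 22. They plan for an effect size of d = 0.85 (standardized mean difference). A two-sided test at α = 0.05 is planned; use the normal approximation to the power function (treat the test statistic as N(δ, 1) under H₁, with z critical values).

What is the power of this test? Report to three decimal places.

Noncentrality parameter: δ = d·√(n/2) = 0.85 × √(22/2) = 2.8191
Two-sided α = 0.05 → critical value z_{0.025} = 1.960.
Power = Φ(δ − 1.960) + Φ(−δ − 1.960) = Φ(0.859) + Φ(-4.779) = 0.8049 + 0.0000 = 0.8049.

Power ≈ 0.805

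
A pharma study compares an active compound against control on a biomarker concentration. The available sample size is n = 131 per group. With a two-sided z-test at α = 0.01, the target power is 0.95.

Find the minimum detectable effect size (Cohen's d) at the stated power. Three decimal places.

Need Φ(δ − 2.576) = 0.95, so δ = 2.576 + 1.645 = 4.221.
(The second rejection-region term Φ(−δ − z_{α/2}) is negligible and dropped.)
δ = d·√(n/2) ⇒ d = δ/√(n/2) = 4.221/√(131/2) = 0.5215.

d ≈ 0.522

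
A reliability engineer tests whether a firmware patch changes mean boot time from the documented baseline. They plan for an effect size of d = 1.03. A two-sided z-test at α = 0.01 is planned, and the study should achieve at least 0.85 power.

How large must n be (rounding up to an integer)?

For power 0.85 need Φ(δ − z_{0.005}) = 0.85, so δ = z_{0.005} + z_{0.15} = 2.576 + 1.036 = 3.612.
(Ignoring the negligible lower-tail rejection probability gives the usual closed-form inversion.)
δ = d·√n ⇒ n = (δ/d)² = (3.612 / 1.03)² = 12.30.
Rounding up, n = 13.

n = 13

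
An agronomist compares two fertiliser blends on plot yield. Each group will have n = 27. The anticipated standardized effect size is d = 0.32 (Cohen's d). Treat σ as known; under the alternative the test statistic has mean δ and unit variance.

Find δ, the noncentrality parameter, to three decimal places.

δ ≈ 1.176

δ = d·√(n/2) = 0.32 × √(27/2) = 1.1758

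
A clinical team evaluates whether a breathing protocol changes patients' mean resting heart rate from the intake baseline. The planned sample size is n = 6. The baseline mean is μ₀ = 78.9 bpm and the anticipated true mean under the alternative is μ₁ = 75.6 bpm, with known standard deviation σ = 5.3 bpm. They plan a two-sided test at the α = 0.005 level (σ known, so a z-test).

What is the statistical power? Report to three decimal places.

Standardized effect: d = |μ₁ − μ₀| / σ = |75.6 − 78.9| / 5.3 = 0.6226
Noncentrality parameter: δ = d·√n = 0.6226 × √6 = 1.5252
Critical value for a two-sided test at α = 0.005: z_{α/2} = 2.807.
Power = Φ(δ − 2.807) + Φ(−δ − 2.807) = Φ(-1.282) + Φ(-4.332) = 0.0999 + 0.0000 = 0.0999.

Power ≈ 0.100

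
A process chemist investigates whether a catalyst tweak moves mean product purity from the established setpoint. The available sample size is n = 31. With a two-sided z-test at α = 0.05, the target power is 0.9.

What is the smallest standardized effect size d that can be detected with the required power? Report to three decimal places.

d ≈ 0.582

Required noncentrality: δ = z_{0.025} + z_{0.10} = 1.960 + 1.282 = 3.242.
(Lower-tail contribution to power is negligible for δ > 0.)
δ = d·√n ⇒ d = δ/√n = 3.242/√31 = 0.5822.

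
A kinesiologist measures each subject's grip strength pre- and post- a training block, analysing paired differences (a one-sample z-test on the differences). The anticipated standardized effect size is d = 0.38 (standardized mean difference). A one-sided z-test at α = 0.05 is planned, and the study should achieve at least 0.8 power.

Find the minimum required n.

For power 0.8 need Φ(δ − z_{0.05}) = 0.8, so δ = z_{0.05} + z_{0.20} = 1.645 + 0.842 = 2.486.
δ = d·√n ⇒ n = (δ/d)² = (2.486 / 0.38)² = 42.82.
Round up to the next whole unit.

n = 43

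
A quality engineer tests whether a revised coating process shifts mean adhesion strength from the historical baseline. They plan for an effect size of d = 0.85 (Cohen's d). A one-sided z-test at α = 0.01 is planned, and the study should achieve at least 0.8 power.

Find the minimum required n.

For power 0.8 need Φ(δ − z_{0.01}) = 0.8, so δ = z_{0.01} + z_{0.20} = 2.326 + 0.842 = 3.168.
δ = d·√n ⇒ n = (δ/d)² = (3.168 / 0.85)² = 13.89.
Rounding up, n = 14.

n = 14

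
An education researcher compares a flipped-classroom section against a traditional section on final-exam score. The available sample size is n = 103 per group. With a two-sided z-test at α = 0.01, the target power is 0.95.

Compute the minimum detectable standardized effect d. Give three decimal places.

Required noncentrality: δ = z_{0.005} + z_{0.05} = 2.576 + 1.645 = 4.221.
(The second rejection-region term Φ(−δ − z_{α/2}) is negligible and dropped.)
δ = d·√(n/2) ⇒ d = δ/√(n/2) = 4.221/√(103/2) = 0.5881.

d ≈ 0.588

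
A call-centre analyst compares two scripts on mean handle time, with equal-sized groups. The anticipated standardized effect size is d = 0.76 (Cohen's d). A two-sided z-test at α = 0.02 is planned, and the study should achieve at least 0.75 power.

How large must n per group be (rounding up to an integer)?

n = 32 per group

For power 0.75 need Φ(δ − z_{0.01}) = 0.75, so δ = z_{0.01} + z_{0.25} = 2.326 + 0.674 = 3.001.
(Ignoring the negligible lower-tail rejection probability gives the usual closed-form inversion.)
δ = d·√(n/2) ⇒ n = 2(δ/d)² = 2 × (3.001 / 0.76)² = 31.18.
Round up to the next whole unit.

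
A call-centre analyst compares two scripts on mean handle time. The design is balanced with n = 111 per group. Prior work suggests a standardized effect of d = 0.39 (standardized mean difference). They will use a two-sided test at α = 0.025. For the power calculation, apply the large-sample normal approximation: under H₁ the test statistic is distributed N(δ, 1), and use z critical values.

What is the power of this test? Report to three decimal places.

Power ≈ 0.747

Noncentrality parameter: δ = d·√(n/2) = 0.39 × √(111/2) = 2.9054
Two-sided α = 0.025 → critical value z_{0.0125} = 2.241.
Power = Φ(δ − 2.241) + Φ(−δ − 2.241) = Φ(0.664) + Φ(-5.147) = 0.7467 + 0.0000 = 0.7467.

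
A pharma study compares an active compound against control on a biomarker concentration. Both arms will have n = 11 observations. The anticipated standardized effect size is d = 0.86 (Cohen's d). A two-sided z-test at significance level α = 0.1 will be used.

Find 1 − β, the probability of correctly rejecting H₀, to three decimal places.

Power ≈ 0.645

Noncentrality parameter: δ = d·√(n/2) = 0.86 × √(11/2) = 2.0169
Critical value for a two-sided test at α = 0.1: z_{α/2} = 1.645.
Power = Φ(δ − 1.645) + Φ(−δ − 1.645) = Φ(0.372) + Φ(-3.662) = 0.6451 + 0.0001 = 0.6452.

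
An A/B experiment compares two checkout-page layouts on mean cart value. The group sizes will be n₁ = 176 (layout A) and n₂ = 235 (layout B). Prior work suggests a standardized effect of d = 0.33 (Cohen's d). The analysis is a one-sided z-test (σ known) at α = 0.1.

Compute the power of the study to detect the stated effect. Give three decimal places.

Power ≈ 0.979

Noncentrality parameter: δ = d / √(1/n₁ + 1/n₂) = 0.33 / √(1/176 + 1/235) = 3.3104
Critical value for a one-sided test at α = 0.1: z_α = 1.282.
Power = Φ(δ − 1.282) = Φ(2.029) = 0.9788.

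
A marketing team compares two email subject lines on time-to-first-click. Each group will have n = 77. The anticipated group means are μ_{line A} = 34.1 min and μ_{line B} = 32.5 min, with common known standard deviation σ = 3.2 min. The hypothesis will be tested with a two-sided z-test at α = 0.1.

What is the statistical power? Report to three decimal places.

Power ≈ 0.928

Standardized effect: d = |μ_{line A} − μ_{line B}| / σ = |34.1 − 32.5| / 3.2 = 0.5000
Noncentrality parameter: δ = d·√(n/2) = 0.5000 × √(77/2) = 3.1024
Two-sided α = 0.1 → critical value z_{0.05} = 1.645.
Power = Φ(δ − 1.645) + Φ(−δ − 1.645) = Φ(1.458) + Φ(-4.747) = 0.9275 + 0.0000 = 0.9275.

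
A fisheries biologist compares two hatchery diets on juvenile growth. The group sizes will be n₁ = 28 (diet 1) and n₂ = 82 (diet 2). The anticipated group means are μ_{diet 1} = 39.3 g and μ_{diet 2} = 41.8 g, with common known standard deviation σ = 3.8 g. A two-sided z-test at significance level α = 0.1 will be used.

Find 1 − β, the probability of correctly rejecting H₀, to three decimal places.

Standardized effect: d = |μ_{diet 1} − μ_{diet 2}| / σ = |39.3 − 41.8| / 3.8 = 0.6579
Noncentrality parameter: λ = d / √(1/n₁ + 1/n₂) = 0.6579 / √(1/28 + 1/82) = 3.0057
Critical value for a two-sided test at α = 0.1: z_{α/2} = 1.645.
Power = Φ(λ − 1.645) + Φ(−λ − 1.645) = Φ(1.361) + Φ(-4.651) = 0.9132 + 0.0000 = 0.9132.

Power ≈ 0.913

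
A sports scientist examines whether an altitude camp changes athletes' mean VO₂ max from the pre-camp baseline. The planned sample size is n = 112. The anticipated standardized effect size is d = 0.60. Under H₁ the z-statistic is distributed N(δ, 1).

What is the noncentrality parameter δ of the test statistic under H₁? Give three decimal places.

The noncentrality parameter scales effect size by the design's sample-size factor: δ = d·√n = 0.60 × √112 = 6.3498

δ ≈ 6.350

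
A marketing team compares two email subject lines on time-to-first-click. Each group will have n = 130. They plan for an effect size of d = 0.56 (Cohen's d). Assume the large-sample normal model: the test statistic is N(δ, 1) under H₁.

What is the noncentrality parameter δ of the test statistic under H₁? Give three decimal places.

δ ≈ 4.515

δ = d·√(n/2) = 0.56 × √(130/2) = 4.5149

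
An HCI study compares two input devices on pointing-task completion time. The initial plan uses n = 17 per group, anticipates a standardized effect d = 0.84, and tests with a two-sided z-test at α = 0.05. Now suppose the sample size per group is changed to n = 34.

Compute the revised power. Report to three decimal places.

With n = 34 per group: δ = d·√(n/2) = 0.84 × √(34/2) = 3.4634. Critical value z_{0.025} = 1.960.
Revised power = Φ(δ − 1.960) + Φ(−δ − 1.960) = Φ(1.503) + Φ(-5.423) = 0.9336 + 0.0000 = 0.9336.

Power ≈ 0.934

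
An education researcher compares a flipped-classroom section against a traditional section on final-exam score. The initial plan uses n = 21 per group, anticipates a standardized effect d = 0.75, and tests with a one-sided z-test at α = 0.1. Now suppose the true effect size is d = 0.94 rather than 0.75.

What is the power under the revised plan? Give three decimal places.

With d = 0.94: δ = d·√(n/2) = 0.94 × √(21/2) = 3.0459. Critical value z_{0.1} = 1.282.
Revised power = P(Z > 1.282 − δ) = Φ(1.764) = 0.9612.

Power ≈ 0.961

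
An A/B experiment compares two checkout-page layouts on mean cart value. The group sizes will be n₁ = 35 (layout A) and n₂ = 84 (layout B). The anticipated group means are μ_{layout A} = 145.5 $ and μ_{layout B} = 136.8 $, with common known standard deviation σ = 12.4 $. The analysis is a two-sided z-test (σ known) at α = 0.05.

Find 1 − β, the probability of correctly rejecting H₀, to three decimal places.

Power ≈ 0.937

Standardized effect: d = |μ_{layout A} − μ_{layout B}| / σ = |145.5 − 136.8| / 12.4 = 0.7016
Noncentrality parameter: δ = d / √(1/n₁ + 1/n₂) = 0.7016 / √(1/35 + 1/84) = 3.4874
Two-sided α = 0.05 → critical value z_{0.025} = 1.960.
Power = Φ(δ − 1.960) + Φ(−δ − 1.960) = Φ(1.527) + Φ(-5.447) = 0.9367 + 0.0000 = 0.9367.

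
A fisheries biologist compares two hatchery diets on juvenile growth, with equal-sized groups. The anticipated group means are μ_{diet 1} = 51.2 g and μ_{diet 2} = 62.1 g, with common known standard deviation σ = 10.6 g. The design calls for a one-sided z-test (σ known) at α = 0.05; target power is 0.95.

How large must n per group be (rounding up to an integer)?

Standardized effect: d = |μ_{diet 1} − μ_{diet 2}| / σ = |51.2 − 62.1| / 10.6 = 1.0283
Set Φ(δ − 1.645) = 0.95; then δ − 1.645 = Φ⁻¹(0.95) = 1.645, giving δ = 3.290.
δ = d·√(n/2) ⇒ n = 2(δ/d)² = 2 × (3.290 / 1.0283)² = 20.47.
Round up to the next whole unit.

n = 21 per group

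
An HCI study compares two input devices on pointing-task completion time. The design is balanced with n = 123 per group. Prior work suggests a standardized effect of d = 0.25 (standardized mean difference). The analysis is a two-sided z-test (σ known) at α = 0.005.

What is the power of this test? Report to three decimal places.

Noncentrality parameter: δ = d·√(n/2) = 0.25 × √(123/2) = 1.9605
Two-sided α = 0.005 → critical value z_{0.0025} = 2.807.
Power = Φ(δ − 2.807) + Φ(−δ − 2.807) = Φ(-0.846) + Φ(-4.768) = 0.1986 + 0.0000 = 0.1986.

Power ≈ 0.199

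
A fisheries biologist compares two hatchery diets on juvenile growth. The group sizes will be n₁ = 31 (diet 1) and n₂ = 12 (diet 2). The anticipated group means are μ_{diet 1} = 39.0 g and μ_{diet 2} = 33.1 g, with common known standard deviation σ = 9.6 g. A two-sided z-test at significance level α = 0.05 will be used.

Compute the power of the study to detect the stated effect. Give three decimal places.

Power ≈ 0.440

Standardized effect: d = |μ_{diet 1} − μ_{diet 2}| / σ = |39.0 − 33.1| / 9.6 = 0.6146
Noncentrality parameter: δ = d / √(1/n₁ + 1/n₂) = 0.6146 / √(1/31 + 1/12) = 1.8077
Critical value for a two-sided test at α = 0.05: z_{α/2} = 1.960.
Power = Φ(δ − 1.960) + Φ(−δ − 1.960) = Φ(-0.152) + Φ(-3.768) = 0.4395 + 0.0001 = 0.4396.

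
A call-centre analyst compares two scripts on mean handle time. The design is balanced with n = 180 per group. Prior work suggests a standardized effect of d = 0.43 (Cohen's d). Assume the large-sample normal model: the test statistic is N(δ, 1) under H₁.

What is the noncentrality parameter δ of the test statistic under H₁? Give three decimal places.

δ = d·√(n/2) = 0.43 × √(180/2) = 4.0793

δ ≈ 4.079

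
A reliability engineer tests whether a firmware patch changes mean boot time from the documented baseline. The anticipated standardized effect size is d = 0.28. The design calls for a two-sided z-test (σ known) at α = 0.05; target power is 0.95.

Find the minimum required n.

n = 166

For power 0.95 need Φ(δ − z_{0.025}) = 0.95, so δ = z_{0.025} + z_{0.05} = 1.960 + 1.645 = 3.605.
(For δ > 0 the lower-tail rejection region contributes negligibly to power, so the one-term inversion is standard.)
δ = d·√n ⇒ n = (δ/d)² = (3.605 / 0.28)² = 165.75.
Rounding up, n = 166.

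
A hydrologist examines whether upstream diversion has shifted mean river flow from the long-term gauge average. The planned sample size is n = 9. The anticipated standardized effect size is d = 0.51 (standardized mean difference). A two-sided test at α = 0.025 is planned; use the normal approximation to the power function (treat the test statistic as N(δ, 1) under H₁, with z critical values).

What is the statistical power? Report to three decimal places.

Noncentrality parameter: λ = d·√n = 0.51 × √9 = 1.5300
Two-sided α = 0.025 → critical value z_{0.0125} = 2.241.
Power = Φ(λ − 2.241) + Φ(−λ − 2.241) = Φ(-0.711) + Φ(-3.771) = 0.2384 + 0.0001 = 0.2385.

Power ≈ 0.238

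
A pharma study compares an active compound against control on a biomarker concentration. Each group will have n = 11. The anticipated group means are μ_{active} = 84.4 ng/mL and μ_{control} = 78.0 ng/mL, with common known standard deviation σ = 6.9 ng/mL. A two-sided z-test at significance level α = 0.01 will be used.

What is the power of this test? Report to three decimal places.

Standardized effect: d = |μ_{active} − μ_{control}| / σ = |84.4 − 78.0| / 6.9 = 0.9275
Noncentrality parameter: δ = d·√(n/2) = 0.9275 × √(11/2) = 2.1753
Critical value for a two-sided test at α = 0.01: z_{α/2} = 2.576.
Power = Φ(δ − 2.576) + Φ(−δ − 2.576) = Φ(-0.401) + Φ(-4.751) = 0.3444 + 0.0000 = 0.3444.

Power ≈ 0.344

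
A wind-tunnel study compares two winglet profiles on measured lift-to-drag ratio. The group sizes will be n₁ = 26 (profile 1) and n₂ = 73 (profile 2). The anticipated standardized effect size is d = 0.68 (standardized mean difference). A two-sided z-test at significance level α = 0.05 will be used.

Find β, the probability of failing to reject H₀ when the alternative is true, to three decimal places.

β ≈ 0.154

Noncentrality parameter: δ = d / √(1/n₁ + 1/n₂) = 0.68 / √(1/26 + 1/73) = 2.9774
Critical value for a two-sided test at α = 0.05: z_{α/2} = 1.960.
Power = Φ(δ − 1.960) + Φ(−δ − 1.960) = Φ(1.017) + Φ(-4.937) = 0.8455 + 0.0000 = 0.8455.
Type II error: β = 1 − power = 1 − 0.8455 = 0.1545.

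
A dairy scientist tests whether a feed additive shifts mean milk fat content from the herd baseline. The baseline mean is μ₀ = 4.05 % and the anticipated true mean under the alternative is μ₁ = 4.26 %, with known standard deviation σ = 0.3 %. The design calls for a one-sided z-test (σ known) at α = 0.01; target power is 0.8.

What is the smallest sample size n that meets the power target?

n = 21

Standardized effect: d = |μ₁ − μ₀| / σ = |4.26 − 4.05| / 0.3 = 0.7000
For power 0.8 need Φ(δ − z_{0.01}) = 0.8, so δ = z_{0.01} + z_{0.20} = 2.326 + 0.842 = 3.168.
δ = d·√n ⇒ n = (δ/d)² = (3.168 / 0.7000)² = 20.48.
Rounding up, n = 21.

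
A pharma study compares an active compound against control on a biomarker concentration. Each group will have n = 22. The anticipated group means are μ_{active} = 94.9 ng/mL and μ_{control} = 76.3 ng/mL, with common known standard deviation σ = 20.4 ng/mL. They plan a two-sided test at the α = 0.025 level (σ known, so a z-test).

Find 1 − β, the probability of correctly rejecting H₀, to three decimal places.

Power ≈ 0.783

Standardized effect: d = |μ_{active} − μ_{control}| / σ = |94.9 − 76.3| / 20.4 = 0.9118
Noncentrality parameter: δ = d·√(n/2) = 0.9118 × √(22/2) = 3.0240
Two-sided α = 0.025 → critical value z_{0.0125} = 2.241.
Power = Φ(δ − 2.241) + Φ(−δ − 2.241) = Φ(0.783) + Φ(-5.265) = 0.7831 + 0.0000 = 0.7831.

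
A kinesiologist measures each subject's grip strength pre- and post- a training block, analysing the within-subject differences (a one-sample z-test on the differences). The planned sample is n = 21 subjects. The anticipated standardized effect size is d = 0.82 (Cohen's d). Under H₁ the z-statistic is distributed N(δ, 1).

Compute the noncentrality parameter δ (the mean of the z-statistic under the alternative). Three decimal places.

δ = d·√n = 0.82 × √21 = 3.7577

δ ≈ 3.758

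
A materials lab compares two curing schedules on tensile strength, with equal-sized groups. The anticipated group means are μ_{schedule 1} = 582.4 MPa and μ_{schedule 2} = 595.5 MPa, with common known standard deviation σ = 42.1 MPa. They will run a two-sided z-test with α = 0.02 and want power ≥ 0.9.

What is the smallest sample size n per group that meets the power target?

n = 269 per group

Standardized effect: d = |μ_{schedule 1} − μ_{schedule 2}| / σ = |582.4 − 595.5| / 42.1 = 0.3112
For power 0.9 need Φ(δ − z_{0.01}) = 0.9, so δ = z_{0.01} + z_{0.10} = 2.326 + 1.282 = 3.608.
(For δ > 0 the lower-tail rejection region contributes negligibly to power, so the one-term inversion is standard.)
δ = d·√(n/2) ⇒ n = 2(δ/d)² = 2 × (3.608 / 0.3112)² = 268.88.
Rounding up, n = 269 per group.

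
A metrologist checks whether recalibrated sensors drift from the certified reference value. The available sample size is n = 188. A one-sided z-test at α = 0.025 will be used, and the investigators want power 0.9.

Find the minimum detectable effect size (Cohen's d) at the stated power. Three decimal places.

d ≈ 0.236

Need Φ(δ − 1.960) = 0.9, so δ = 1.960 + 1.282 = 3.242.
δ = d·√n ⇒ d = δ/√n = 3.242/√188 = 0.2364.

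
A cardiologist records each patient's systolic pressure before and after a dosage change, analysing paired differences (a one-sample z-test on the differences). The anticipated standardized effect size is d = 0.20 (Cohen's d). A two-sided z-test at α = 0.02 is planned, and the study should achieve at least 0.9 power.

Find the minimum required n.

Set Φ(δ − 2.326) = 0.9; then δ − 2.326 = Φ⁻¹(0.9) = 1.282, giving δ = 3.608.
(Ignoring the negligible lower-tail rejection probability gives the usual closed-form inversion.)
δ = d·√n ⇒ n = (δ/d)² = (3.608 / 0.20)² = 325.42.
Rounding up, n = 326.

n = 326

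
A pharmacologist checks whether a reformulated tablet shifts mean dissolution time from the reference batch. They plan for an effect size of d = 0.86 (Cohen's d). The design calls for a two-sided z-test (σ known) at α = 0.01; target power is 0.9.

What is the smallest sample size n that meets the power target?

Set Φ(δ − 2.576) = 0.9; then δ − 2.576 = Φ⁻¹(0.9) = 1.282, giving δ = 3.857.
(For δ > 0 the lower-tail rejection region contributes negligibly to power, so the one-term inversion is standard.)
δ = d·√n ⇒ n = (δ/d)² = (3.857 / 0.86)² = 20.12.
Rounding up, n = 21.

n = 21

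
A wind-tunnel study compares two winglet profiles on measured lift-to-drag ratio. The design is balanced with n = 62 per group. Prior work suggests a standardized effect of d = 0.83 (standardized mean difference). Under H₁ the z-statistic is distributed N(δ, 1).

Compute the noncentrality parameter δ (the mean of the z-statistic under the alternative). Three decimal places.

The noncentrality parameter scales effect size by the design's sample-size factor: δ = d·√(n/2) = 0.83 × √(62/2) = 4.6212

δ ≈ 4.621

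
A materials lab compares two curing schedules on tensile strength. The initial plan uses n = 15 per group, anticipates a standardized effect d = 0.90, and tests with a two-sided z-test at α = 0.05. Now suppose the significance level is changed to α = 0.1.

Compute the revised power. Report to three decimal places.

Power ≈ 0.794

δ = d·√(n/2) = 0.90 × √(15/2) = 2.4648 (unchanged). New critical value: z_{0.05} = 1.645.
Revised power = Φ(δ − 1.645) + Φ(−δ − 1.645) = Φ(0.820) + Φ(-4.110) = 0.7939 + 0.0000 = 0.7939.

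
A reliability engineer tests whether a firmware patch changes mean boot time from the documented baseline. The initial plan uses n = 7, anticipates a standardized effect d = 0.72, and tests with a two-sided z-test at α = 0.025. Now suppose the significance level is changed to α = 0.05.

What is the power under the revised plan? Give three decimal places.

δ = d·√n = 0.72 × √7 = 1.9049 (unchanged). New critical value: z_{0.025} = 1.960.
Revised power = Φ(δ − 1.960) + Φ(−δ − 1.960) = Φ(-0.055) + Φ(-3.865) = 0.4781 + 0.0001 = 0.4781.

Power ≈ 0.478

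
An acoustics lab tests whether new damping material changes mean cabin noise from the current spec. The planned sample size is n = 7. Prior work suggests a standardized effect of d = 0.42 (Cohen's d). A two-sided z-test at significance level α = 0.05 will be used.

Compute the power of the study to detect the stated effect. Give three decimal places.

Noncentrality parameter: λ = d·√n = 0.42 × √7 = 1.1112
Two-sided α = 0.05 → critical value z_{0.025} = 1.960.
Power = Φ(λ − 1.960) + Φ(−λ − 1.960) = Φ(-0.849) + Φ(-3.071) = 0.1980 + 0.0011 = 0.1991.

Power ≈ 0.199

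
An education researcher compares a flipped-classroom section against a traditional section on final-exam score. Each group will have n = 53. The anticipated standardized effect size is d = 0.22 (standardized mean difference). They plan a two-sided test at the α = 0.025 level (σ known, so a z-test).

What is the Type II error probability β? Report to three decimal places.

Noncentrality parameter: δ = d·√(n/2) = 0.22 × √(53/2) = 1.1325
Critical value for a two-sided test at α = 0.025: z_{α/2} = 2.241.
Power = Φ(δ − 2.241) + Φ(−δ − 2.241) = Φ(-1.109) + Φ(-3.374) = 0.1337 + 0.0004 = 0.1341.
Type II error: β = 1 − power = 1 − 0.1341 = 0.8659.

β ≈ 0.866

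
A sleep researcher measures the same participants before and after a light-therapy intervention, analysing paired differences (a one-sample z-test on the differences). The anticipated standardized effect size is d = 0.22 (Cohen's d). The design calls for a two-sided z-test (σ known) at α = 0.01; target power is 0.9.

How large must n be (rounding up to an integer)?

n = 308

For power 0.9 need Φ(δ − z_{0.005}) = 0.9, so δ = z_{0.005} + z_{0.10} = 2.576 + 1.282 = 3.857.
(The Φ(−δ − z_{α/2}) term is vanishingly small for δ > 0 and is dropped in the standard sample-size formula.)
δ = d·√n ⇒ n = (δ/d)² = (3.857 / 0.22)² = 307.43.
Round up to the next whole unit.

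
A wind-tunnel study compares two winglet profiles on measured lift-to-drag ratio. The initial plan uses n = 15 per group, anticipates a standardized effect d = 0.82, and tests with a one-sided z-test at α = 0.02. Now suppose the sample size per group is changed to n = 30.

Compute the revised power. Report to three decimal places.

With n = 30 per group: δ = d·√(n/2) = 0.82 × √(30/2) = 3.1758. Critical value z_{0.02} = 2.054.
Revised power = Φ(δ − 2.054) = Φ(1.122) = 0.8691.

Power ≈ 0.869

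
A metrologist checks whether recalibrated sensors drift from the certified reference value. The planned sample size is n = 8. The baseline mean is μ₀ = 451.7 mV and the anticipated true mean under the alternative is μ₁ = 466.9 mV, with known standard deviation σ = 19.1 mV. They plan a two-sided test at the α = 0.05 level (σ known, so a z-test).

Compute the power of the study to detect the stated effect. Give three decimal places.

Power ≈ 0.614

Standardized effect: d = |μ₁ − μ₀| / σ = |466.9 − 451.7| / 19.1 = 0.7958
Noncentrality parameter: δ = d·√n = 0.7958 × √8 = 2.2509
Two-sided α = 0.05 → critical value z_{0.025} = 1.960.
Power = Φ(δ − 1.960) + Φ(−δ − 1.960) = Φ(0.291) + Φ(-4.211) = 0.6144 + 0.0000 = 0.6145.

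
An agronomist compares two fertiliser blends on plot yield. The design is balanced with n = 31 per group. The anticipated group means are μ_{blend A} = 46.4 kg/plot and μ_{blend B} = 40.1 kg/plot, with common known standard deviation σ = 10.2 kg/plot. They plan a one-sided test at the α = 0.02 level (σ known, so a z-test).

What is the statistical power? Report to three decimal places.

Standardized effect: d = |μ_{blend A} − μ_{blend B}| / σ = |46.4 − 40.1| / 10.2 = 0.6176
Noncentrality parameter: δ = d·√(n/2) = 0.6176 × √(31/2) = 2.4317
One-sided α = 0.02 → critical value z_{0.02} = 2.054.
Power = Φ(δ − 2.054) = Φ(0.378) = 0.6473.

Power ≈ 0.647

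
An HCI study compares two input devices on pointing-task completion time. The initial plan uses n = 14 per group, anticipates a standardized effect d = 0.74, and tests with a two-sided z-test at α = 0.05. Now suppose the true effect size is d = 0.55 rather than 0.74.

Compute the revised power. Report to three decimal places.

Power ≈ 0.307

With d = 0.55: δ = d·√(n/2) = 0.55 × √(14/2) = 1.4552. Critical value z_{0.025} = 1.960.
Revised power = Φ(δ − 1.960) + Φ(−δ − 1.960) = Φ(-0.505) + Φ(-3.415) = 0.3068 + 0.0003 = 0.3072.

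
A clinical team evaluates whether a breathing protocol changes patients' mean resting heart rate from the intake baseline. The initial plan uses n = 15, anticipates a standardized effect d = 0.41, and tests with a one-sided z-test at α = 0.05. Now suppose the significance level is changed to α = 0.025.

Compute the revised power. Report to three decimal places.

Power ≈ 0.355

δ = d·√n = 0.41 × √15 = 1.5879 (unchanged). New critical value: z_{0.025} = 1.960.
Revised power = P(Z > 1.960 − δ) = Φ(-0.372) = 0.3549.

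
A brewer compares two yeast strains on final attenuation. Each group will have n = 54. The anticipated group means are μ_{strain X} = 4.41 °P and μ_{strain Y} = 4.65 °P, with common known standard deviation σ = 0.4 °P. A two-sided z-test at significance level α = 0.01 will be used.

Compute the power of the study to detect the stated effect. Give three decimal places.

Standardized effect: d = |μ_{strain X} − μ_{strain Y}| / σ = |4.41 − 4.65| / 0.4 = 0.6000
Noncentrality parameter: δ = d·√(n/2) = 0.6000 × √(54/2) = 3.1177
Two-sided α = 0.01 → critical value z_{0.005} = 2.576.
Power = Φ(δ − 2.576) + Φ(−δ − 2.576) = Φ(0.542) + Φ(-5.694) = 0.7060 + 0.0000 = 0.7060.

Power ≈ 0.706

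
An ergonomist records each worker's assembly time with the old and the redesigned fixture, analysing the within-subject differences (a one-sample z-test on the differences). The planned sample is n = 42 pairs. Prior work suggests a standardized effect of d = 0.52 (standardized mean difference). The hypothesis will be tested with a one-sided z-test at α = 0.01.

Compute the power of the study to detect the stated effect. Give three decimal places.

Power ≈ 0.852

Noncentrality parameter: δ = d·√n = 0.52 × √42 = 3.3700
Critical value for a one-sided test at α = 0.01: z_α = 2.326.
Power = P(Z > 2.326 − δ) = Φ(1.044) = 0.8517.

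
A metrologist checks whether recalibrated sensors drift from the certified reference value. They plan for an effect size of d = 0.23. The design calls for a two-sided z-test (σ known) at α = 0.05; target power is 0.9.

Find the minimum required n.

n = 199

For power 0.9 need Φ(δ − z_{0.025}) = 0.9, so δ = z_{0.025} + z_{0.10} = 1.960 + 1.282 = 3.242.
(The Φ(−δ − z_{α/2}) term is vanishingly small for δ > 0 and is dropped in the standard sample-size formula.)
δ = d·√n ⇒ n = (δ/d)² = (3.242 / 0.23)² = 198.63.
Round up to the next whole unit.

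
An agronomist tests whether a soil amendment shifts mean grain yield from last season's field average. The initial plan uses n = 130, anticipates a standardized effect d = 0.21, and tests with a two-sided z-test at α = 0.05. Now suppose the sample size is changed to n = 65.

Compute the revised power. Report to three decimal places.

Power ≈ 0.395

With n = 65: δ = d·√n = 0.21 × √65 = 1.6931. Critical value z_{0.025} = 1.960.
Revised power = Φ(δ − 1.960) + Φ(−δ − 1.960) = Φ(-0.267) + Φ(-3.653) = 0.3948 + 0.0001 = 0.3949.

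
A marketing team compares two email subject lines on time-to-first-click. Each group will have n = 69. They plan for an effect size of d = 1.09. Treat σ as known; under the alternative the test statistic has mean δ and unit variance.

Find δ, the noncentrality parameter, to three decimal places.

δ ≈ 6.402

δ = d·√(n/2) = 1.09 × √(69/2) = 6.4023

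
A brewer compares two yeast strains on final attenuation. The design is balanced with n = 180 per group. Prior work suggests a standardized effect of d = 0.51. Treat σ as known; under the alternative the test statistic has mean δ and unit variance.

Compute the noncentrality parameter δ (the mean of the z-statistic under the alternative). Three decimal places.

δ = d·√(n/2) = 0.51 × √(180/2) = 4.8383

δ ≈ 4.838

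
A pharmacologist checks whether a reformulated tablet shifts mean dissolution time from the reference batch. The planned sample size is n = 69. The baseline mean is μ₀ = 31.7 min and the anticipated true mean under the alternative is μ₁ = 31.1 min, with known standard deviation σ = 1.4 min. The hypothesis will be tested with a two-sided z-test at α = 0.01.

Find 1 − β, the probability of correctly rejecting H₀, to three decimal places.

Standardized effect: d = |μ₁ − μ₀| / σ = |31.1 − 31.7| / 1.4 = 0.4286
Noncentrality parameter: δ = d·√n = 0.4286 × √69 = 3.5600
Critical value for a two-sided test at α = 0.01: z_{α/2} = 2.576.
Power = Φ(δ − 2.576) + Φ(−δ − 2.576) = Φ(0.984) + Φ(-6.136) = 0.8375 + 0.0000 = 0.8375.

Power ≈ 0.837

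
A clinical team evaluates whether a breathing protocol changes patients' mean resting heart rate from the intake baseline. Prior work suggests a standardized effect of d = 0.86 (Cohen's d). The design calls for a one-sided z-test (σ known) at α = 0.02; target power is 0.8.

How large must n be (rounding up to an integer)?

n = 12

For power 0.8 need Φ(δ − z_{0.02}) = 0.8, so δ = z_{0.02} + z_{0.20} = 2.054 + 0.842 = 2.895.
δ = d·√n ⇒ n = (δ/d)² = (2.895 / 0.86)² = 11.33.
Round up to the next whole unit.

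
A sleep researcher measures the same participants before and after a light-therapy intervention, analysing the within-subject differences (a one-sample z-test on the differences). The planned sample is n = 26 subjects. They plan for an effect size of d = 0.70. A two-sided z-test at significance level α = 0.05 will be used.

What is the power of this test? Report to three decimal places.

Power ≈ 0.946

Noncentrality parameter: δ = d·√n = 0.70 × √26 = 3.5693
Two-sided α = 0.05 → critical value z_{0.025} = 1.960.
Power = Φ(δ − 1.960) + Φ(−δ − 1.960) = Φ(1.609) + Φ(-5.529) = 0.9462 + 0.0000 = 0.9462.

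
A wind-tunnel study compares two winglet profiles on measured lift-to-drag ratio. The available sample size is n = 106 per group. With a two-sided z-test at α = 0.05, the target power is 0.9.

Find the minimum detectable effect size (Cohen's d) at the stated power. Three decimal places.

d ≈ 0.445

Required noncentrality: δ = z_{0.025} + z_{0.10} = 1.960 + 1.282 = 3.242.
(Lower-tail contribution to power is negligible for δ > 0.)
δ = d·√(n/2) ⇒ d = δ/√(n/2) = 3.242/√(106/2) = 0.4453.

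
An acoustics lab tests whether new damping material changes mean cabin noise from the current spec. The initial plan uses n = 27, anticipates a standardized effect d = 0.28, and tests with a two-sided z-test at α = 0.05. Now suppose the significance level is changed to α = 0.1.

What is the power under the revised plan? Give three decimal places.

Power ≈ 0.426

δ = d·√n = 0.28 × √27 = 1.4549 (unchanged). New critical value: z_{0.05} = 1.645.
Revised power = Φ(δ − 1.645) + Φ(−δ − 1.645) = Φ(-0.190) + Φ(-3.100) = 0.4247 + 0.0010 = 0.4256.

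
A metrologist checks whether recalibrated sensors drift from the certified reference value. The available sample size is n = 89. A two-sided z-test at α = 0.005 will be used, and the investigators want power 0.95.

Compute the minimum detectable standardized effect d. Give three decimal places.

Need Φ(δ − 2.807) = 0.95, so δ = 2.807 + 1.645 = 4.452.
(The second rejection-region term Φ(−δ − z_{α/2}) is negligible and dropped.)
δ = d·√n ⇒ d = δ/√n = 4.452/√89 = 0.4719.

d ≈ 0.472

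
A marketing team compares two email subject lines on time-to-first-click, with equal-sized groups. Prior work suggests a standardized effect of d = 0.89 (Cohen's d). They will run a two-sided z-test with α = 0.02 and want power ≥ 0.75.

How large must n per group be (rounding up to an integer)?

For power 0.75 need Φ(δ − z_{0.01}) = 0.75, so δ = z_{0.01} + z_{0.25} = 2.326 + 0.674 = 3.001.
(Ignoring the negligible lower-tail rejection probability gives the usual closed-form inversion.)
δ = d·√(n/2) ⇒ n = 2(δ/d)² = 2 × (3.001 / 0.89)² = 22.74.
Round up to the next whole unit.

n = 23 per group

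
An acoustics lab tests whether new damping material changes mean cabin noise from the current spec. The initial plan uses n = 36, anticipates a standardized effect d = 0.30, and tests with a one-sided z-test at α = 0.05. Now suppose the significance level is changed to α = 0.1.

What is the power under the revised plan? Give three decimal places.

δ = d·√n = 0.30 × √36 = 1.8000 (unchanged). New critical value: z_{0.1} = 1.282.
Revised power = P(Z > 1.282 − δ) = Φ(0.518) = 0.6979.

Power ≈ 0.698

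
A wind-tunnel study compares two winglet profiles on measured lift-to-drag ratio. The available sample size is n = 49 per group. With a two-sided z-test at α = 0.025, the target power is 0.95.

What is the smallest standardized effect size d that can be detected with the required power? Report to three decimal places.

d ≈ 0.785

Required noncentrality: δ = z_{0.0125} + z_{0.05} = 2.241 + 1.645 = 3.886.
(The second rejection-region term Φ(−δ − z_{α/2}) is negligible and dropped.)
δ = d·√(n/2) ⇒ d = δ/√(n/2) = 3.886/√(49/2) = 0.7851.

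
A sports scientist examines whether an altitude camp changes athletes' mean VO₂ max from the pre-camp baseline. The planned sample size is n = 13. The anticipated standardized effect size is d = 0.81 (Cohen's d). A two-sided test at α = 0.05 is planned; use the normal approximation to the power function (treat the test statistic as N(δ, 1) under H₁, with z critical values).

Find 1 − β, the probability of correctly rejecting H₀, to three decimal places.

Noncentrality parameter: δ = d·√n = 0.81 × √13 = 2.9205
Critical value for a two-sided test at α = 0.05: z_{α/2} = 1.960.
Power = Φ(δ − 1.960) + Φ(−δ − 1.960) = Φ(0.961) + Φ(-4.880) = 0.8316 + 0.0000 = 0.8316.

Power ≈ 0.832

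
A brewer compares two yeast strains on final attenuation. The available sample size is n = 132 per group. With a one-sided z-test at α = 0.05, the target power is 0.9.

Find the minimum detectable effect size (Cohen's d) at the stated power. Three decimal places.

Need Φ(δ − 1.645) = 0.9, so δ = 1.645 + 1.282 = 2.926.
δ = d·√(n/2) ⇒ d = δ/√(n/2) = 2.926/√(132/2) = 0.3602.

d ≈ 0.360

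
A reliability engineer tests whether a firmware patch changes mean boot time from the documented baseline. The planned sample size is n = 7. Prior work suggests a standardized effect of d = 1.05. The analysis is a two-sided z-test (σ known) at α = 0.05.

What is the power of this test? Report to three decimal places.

Power ≈ 0.793

Noncentrality parameter: λ = d·√n = 1.05 × √7 = 2.7780
Critical value for a two-sided test at α = 0.05: z_{α/2} = 1.960.
Power = Φ(λ − 1.960) + Φ(−λ − 1.960) = Φ(0.818) + Φ(-4.738) = 0.7933 + 0.0000 = 0.7933.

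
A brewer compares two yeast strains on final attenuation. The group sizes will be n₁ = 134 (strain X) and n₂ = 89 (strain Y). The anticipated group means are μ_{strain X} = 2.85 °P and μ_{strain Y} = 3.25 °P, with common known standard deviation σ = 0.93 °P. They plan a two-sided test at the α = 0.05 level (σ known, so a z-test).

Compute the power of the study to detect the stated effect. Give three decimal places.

Power ≈ 0.882

Standardized effect: d = |μ_{strain X} − μ_{strain Y}| / σ = |2.85 − 3.25| / 0.93 = 0.4301
Noncentrality parameter: δ = d / √(1/n₁ + 1/n₂) = 0.4301 / √(1/134 + 1/89) = 3.1454
Two-sided α = 0.05 → critical value z_{0.025} = 1.960.
Power = Φ(δ − 1.960) + Φ(−δ − 1.960) = Φ(1.185) + Φ(-5.105) = 0.8821 + 0.0000 = 0.8821.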